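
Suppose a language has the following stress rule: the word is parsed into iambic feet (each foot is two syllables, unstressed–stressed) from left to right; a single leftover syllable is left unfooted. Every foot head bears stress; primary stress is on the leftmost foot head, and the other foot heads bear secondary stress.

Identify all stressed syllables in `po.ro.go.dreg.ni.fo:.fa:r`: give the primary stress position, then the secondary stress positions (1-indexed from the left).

Parse left to right into iambic (σˈσ) feet: (po.ˈro) (go.ˈdreg) (ni.ˈfo:) fa:r. Syllable 7 is left unfooted.
Foot heads (stressed positions): 2, 4, 6.
End Rule Leftmost: primary stress on the leftmost head = syllable 2.
Secondary stress on 4, 6: po.ˈro.go.ˌdreg.ni.ˌfo:.fa:r.

primary 2, secondary 4, 6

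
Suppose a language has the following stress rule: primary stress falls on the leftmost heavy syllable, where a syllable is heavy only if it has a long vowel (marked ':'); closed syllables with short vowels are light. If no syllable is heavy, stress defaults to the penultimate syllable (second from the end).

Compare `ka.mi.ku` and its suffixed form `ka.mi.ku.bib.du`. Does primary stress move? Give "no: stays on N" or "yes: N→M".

yes: 2→4

Base `ka.mi.ku` (3 syllables):
  Weights: 1 ka L, 2 mi L, 3 ku L.
  No heavy syllable in the domain; default to the penultimate syllable (second from the end) = syllable 2.
  → primary stress on syllable 2.
Suffixed `ka.mi.ku.bib.du` (5 syllables):
  Weights: 1 ka L, 2 mi L, 3 ku L, 4 bib L, 5 du L.
  No heavy syllable in the domain; default to the penultimate syllable (second from the end) = syllable 4.
  → primary stress on syllable 4.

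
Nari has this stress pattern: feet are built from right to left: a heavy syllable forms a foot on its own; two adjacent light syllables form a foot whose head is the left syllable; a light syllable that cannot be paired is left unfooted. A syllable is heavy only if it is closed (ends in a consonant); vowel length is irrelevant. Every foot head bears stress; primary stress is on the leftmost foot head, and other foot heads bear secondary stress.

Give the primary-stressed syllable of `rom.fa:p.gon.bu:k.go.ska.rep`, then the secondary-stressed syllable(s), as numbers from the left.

primary 1, secondary 2, 3, 4, 5, 7

Weights: 1 rom H, 2 fa:p H, 3 gon H, 4 bu:k H, 5 go L, 6 ska L, 7 rep H.
Parse right to left (heavy = foot alone; LL = one foot; stranded L unfooted): (ˈrom) (ˈfa:p) (ˈgon) (ˈbu:k) (ˈgo.ska) (ˈrep).
Foot heads: 1, 2, 3, 4, 5, 7.
Primary stress on the leftmost head = syllable 1.
Secondary stress on 2, 3, 4, 5, 7: ˈrom.ˌfa:p.ˌgon.ˌbu:k.ˌgo.ska.ˌrep.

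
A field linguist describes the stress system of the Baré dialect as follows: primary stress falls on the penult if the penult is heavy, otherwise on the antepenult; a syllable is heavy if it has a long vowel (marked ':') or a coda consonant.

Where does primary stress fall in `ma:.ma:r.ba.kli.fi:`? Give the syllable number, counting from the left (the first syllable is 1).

3

Weights: 3 ba L, 4 kli L, 5 fi: H.
The penult (syllable 4, kli) is light, so stress falls on the antepenult (syllable 3, ba).
Primary stress: syllable 3 → ma:.ma:r.ˈba.kli.fi:.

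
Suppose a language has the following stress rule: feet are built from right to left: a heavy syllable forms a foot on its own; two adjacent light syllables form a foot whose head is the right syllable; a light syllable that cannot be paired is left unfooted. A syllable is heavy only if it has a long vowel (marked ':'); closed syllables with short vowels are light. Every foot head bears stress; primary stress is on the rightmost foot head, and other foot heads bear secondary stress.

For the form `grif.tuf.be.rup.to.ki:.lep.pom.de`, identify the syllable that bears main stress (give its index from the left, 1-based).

9

Weights: 1 grif L, 2 tuf L, 3 be L, 4 rup L, 5 to L, 6 ki: H, 7 lep L, 8 pom L, 9 de L.
Parse right to left (heavy = foot alone; LL = one foot; stranded L unfooted): grif (tuf.ˈbe) (rup.ˈto) (ˈki:) lep (pom.ˈde).
Foot heads: 3, 5, 6, 9.
Primary stress on the rightmost head = syllable 9.
Primary stress: syllable 9 → grif.tuf.be.rup.to.ki:.lep.pom.ˈde.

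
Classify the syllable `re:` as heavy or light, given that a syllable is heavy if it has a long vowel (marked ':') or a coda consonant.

heavy

`re:`: long vowel, open (no coda). Long vowel → heavy.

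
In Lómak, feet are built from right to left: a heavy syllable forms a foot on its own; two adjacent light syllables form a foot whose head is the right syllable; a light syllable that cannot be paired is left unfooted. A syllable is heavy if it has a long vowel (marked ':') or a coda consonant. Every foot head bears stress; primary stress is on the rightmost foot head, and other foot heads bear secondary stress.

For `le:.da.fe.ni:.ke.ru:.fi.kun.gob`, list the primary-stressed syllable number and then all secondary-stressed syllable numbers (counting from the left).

primary 9, secondary 1, 3, 4, 6, 8

Weights: 1 le: H, 2 da L, 3 fe L, 4 ni: H, 5 ke L, 6 ru: H, 7 fi L, 8 kun H, 9 gob H.
Parse right to left (heavy = foot alone; LL = one foot; stranded L unfooted): (ˈle:) (da.ˈfe) (ˈni:) ke (ˈru:) fi (ˈkun) (ˈgob).
Foot heads: 1, 3, 4, 6, 8, 9.
Primary stress on the rightmost head = syllable 9.
Secondary stress on 1, 3, 4, 6, 8: ˌle:.da.ˌfe.ˌni:.ke.ˌru:.fi.ˌkun.ˈgob.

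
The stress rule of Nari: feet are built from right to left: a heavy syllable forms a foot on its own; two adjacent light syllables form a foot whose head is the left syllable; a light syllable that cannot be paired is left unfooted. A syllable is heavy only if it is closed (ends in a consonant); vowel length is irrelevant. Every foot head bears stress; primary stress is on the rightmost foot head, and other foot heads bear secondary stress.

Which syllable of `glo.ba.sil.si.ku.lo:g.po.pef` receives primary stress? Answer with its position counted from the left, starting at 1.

Weights: 1 glo L, 2 ba L, 3 sil H, 4 si L, 5 ku L, 6 lo:g H, 7 po L, 8 pef H.
Parse right to left (heavy = foot alone; LL = one foot; stranded L unfooted): (ˈglo.ba) (ˈsil) (ˈsi.ku) (ˈlo:g) po (ˈpef).
Foot heads: 1, 3, 4, 6, 8.
Primary stress on the rightmost head = syllable 8.
Primary stress: syllable 8 → glo.ba.sil.si.ku.lo:g.po.ˈpef.

8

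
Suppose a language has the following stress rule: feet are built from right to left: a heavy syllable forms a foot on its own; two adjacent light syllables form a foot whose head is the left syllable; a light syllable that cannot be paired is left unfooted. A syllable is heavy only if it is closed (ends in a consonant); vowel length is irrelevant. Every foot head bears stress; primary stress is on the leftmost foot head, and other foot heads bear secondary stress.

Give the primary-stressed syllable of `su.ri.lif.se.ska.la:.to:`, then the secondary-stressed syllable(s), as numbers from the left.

Weights: 1 su L, 2 ri L, 3 lif H, 4 se L, 5 ska L, 6 la: L, 7 to: L.
Parse right to left (heavy = foot alone; LL = one foot; stranded L unfooted): (ˈsu.ri) (ˈlif) (ˈse.ska) (ˈla:.to:).
Foot heads: 1, 3, 4, 6.
Primary stress on the leftmost head = syllable 1.
Secondary stress on 3, 4, 6: ˈsu.ri.ˌlif.ˌse.ska.ˌla:.to:.

primary 1, secondary 3, 4, 6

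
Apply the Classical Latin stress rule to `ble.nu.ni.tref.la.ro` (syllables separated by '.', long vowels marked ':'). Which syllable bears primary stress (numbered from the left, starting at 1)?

Classical Latin: stress the penult if heavy (long vowel or closed), else the antepenult.
Weights: 4 tref H, 5 la L, 6 ro L.
The penult (syllable 5, la) is light, so stress falls on the antepenult (syllable 4, tref).
Stress on syllable 4: ble.nu.ni.ˈtref.la.ro.

4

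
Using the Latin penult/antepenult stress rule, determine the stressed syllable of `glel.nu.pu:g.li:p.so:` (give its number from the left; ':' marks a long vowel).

Classical Latin: stress the penult if heavy (long vowel or closed), else the antepenult.
Weights: 3 pu:g H, 4 li:p H, 5 so: H.
The penult (syllable 4, li:p) is heavy, so it takes stress.
Stress on syllable 4: glel.nu.pu:g.ˈli:p.so:.

4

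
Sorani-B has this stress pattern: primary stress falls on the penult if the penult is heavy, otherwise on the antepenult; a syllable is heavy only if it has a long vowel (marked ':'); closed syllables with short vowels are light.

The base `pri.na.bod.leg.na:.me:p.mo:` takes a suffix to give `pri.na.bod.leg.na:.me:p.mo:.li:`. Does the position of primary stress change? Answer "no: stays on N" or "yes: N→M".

yes: 6→7

Base `pri.na.bod.leg.na:.me:p.mo:` (7 syllables):
  Weights: 5 na: H, 6 me:p H, 7 mo: H.
  The penult (syllable 6, me:p) is heavy, so it takes stress.
  → primary stress on syllable 6.
Suffixed `pri.na.bod.leg.na:.me:p.mo:.li:` (8 syllables):
  Weights: 6 me:p H, 7 mo: H, 8 li: H.
  The penult (syllable 7, mo:) is heavy, so it takes stress.
  → primary stress on syllable 7.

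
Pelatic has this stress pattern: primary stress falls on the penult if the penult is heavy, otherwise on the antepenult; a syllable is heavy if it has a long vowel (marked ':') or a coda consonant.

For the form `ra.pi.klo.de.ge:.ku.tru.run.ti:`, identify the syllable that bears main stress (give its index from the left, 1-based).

8

Weights: 7 tru L, 8 run H, 9 ti: H.
The penult (syllable 8, run) is heavy, so it takes stress.
Primary stress: syllable 8 → ra.pi.klo.de.ge:.ku.tru.ˈrun.ti:.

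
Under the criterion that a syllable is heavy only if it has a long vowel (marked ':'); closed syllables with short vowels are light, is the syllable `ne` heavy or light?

light

`ne`: short vowel, open (no coda). Short vowel → light.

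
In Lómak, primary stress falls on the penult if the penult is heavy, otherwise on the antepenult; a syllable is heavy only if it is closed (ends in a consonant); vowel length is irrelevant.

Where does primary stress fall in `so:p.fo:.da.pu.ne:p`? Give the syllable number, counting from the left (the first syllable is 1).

Weights: 3 da L, 4 pu L, 5 ne:p H.
The penult (syllable 4, pu) is light, so stress falls on the antepenult (syllable 3, da).
Primary stress: syllable 3 → so:p.fo:.ˈda.pu.ne:p.

3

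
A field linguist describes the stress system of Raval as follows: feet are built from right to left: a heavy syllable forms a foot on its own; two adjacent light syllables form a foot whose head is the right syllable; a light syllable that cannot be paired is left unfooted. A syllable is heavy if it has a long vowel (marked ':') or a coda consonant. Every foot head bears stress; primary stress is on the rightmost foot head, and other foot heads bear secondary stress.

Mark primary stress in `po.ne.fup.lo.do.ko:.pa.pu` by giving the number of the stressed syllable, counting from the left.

8

Weights: 1 po L, 2 ne L, 3 fup H, 4 lo L, 5 do L, 6 ko: H, 7 pa L, 8 pu L.
Parse right to left (heavy = foot alone; LL = one foot; stranded L unfooted): (po.ˈne) (ˈfup) (lo.ˈdo) (ˈko:) (pa.ˈpu).
Foot heads: 2, 3, 5, 6, 8.
Primary stress on the rightmost head = syllable 8.
Primary stress: syllable 8 → po.ne.fup.lo.do.ko:.pa.ˈpu.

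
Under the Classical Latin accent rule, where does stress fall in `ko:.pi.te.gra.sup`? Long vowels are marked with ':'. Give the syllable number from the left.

Classical Latin: stress the penult if heavy (long vowel or closed), else the antepenult.
Weights: 3 te L, 4 gra L, 5 sup H.
The penult (syllable 4, gra) is light, so stress falls on the antepenult (syllable 3, te).
Stress on syllable 3: ko:.pi.ˈte.gra.sup.

3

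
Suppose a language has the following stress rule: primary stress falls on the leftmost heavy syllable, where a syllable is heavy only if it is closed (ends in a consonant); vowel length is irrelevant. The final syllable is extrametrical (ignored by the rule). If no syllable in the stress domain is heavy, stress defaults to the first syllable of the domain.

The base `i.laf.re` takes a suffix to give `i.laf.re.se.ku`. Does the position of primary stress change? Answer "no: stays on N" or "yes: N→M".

no: stays on 2

Base `i.laf.re` (3 syllables):
  The final syllable (3, re) is extrametrical; the stress domain is syllables 1–2.
  Weights: 1 i L, 2 laf H.
  Heavy syllables in the domain: 2. The leftmost is syllable 2 (laf).
  → primary stress on syllable 2.
Suffixed `i.laf.re.se.ku` (5 syllables):
  The final syllable (5, ku) is extrametrical; the stress domain is syllables 1–4.
  Weights: 1 i L, 2 laf H, 3 re L, 4 se L.
  Heavy syllables in the domain: 2. The leftmost is syllable 2 (laf).
  → primary stress on syllable 2.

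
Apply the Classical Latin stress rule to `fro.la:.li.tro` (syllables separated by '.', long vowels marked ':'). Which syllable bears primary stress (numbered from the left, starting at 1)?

2

Classical Latin: stress the penult if heavy (long vowel or closed), else the antepenult.
Weights: 2 la: H, 3 li L, 4 tro L.
The penult (syllable 3, li) is light, so stress falls on the antepenult (syllable 2, la:).
Stress on syllable 2: fro.ˈla:.li.tro.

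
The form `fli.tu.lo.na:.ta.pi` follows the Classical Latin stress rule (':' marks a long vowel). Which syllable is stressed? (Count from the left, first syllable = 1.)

4

Classical Latin: stress the penult if heavy (long vowel or closed), else the antepenult.
Weights: 4 na: H, 5 ta L, 6 pi L.
The penult (syllable 5, ta) is light, so stress falls on the antepenult (syllable 4, na:).
Stress on syllable 4: fli.tu.lo.ˈna:.ta.pi.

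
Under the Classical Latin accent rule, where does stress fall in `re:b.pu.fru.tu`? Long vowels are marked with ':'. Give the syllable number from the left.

Classical Latin: stress the penult if heavy (long vowel or closed), else the antepenult.
Weights: 2 pu L, 3 fru L, 4 tu L.
The penult (syllable 3, fru) is light, so stress falls on the antepenult (syllable 2, pu).
Stress on syllable 2: re:b.ˈpu.fru.tu.

2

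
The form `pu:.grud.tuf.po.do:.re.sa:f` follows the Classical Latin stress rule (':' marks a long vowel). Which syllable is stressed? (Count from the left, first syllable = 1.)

Classical Latin: stress the penult if heavy (long vowel or closed), else the antepenult.
Weights: 5 do: H, 6 re L, 7 sa:f H.
The penult (syllable 6, re) is light, so stress falls on the antepenult (syllable 5, do:).
Stress on syllable 5: pu:.grud.tuf.po.ˈdo:.re.sa:f.

5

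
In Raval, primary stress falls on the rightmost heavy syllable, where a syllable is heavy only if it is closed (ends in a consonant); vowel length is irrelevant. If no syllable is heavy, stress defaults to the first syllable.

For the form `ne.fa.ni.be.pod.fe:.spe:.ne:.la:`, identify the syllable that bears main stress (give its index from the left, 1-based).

5

Weights: 1 ne L, 2 fa L, 3 ni L, 4 be L, 5 pod H, 6 fe: L, 7 spe: L, 8 ne: L, 9 la: L.
Heavy syllables in the domain: 5. The rightmost is syllable 5 (pod).
Primary stress: syllable 5 → ne.fa.ni.be.ˈpod.fe:.spe:.ne:.la:.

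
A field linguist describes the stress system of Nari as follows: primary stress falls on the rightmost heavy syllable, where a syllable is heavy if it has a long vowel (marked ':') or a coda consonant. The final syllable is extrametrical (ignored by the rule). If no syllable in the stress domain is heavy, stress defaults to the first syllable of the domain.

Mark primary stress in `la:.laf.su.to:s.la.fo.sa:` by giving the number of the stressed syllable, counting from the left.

4

The final syllable (7, sa:) is extrametrical; the stress domain is syllables 1–6.
Weights: 1 la: H, 2 laf H, 3 su L, 4 to:s H, 5 la L, 6 fo L.
Heavy syllables in the domain: 1, 2, 4. The rightmost is syllable 4 (to:s).
Primary stress: syllable 4 → la:.laf.su.ˈto:s.la.fo.sa:.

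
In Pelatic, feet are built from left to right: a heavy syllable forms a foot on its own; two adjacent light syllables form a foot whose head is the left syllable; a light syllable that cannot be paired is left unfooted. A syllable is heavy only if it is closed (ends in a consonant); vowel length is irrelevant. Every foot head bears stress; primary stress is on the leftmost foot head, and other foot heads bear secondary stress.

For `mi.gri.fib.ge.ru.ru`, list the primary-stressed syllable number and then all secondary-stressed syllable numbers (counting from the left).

primary 1, secondary 3, 4

Weights: 1 mi L, 2 gri L, 3 fib H, 4 ge L, 5 ru L, 6 ru L.
Parse left to right (heavy = foot alone; LL = one foot; stranded L unfooted): (ˈmi.gri) (ˈfib) (ˈge.ru) ru.
Foot heads: 1, 3, 4.
Primary stress on the leftmost head = syllable 1.
Secondary stress on 3, 4: ˈmi.gri.ˌfib.ˌge.ru.ru.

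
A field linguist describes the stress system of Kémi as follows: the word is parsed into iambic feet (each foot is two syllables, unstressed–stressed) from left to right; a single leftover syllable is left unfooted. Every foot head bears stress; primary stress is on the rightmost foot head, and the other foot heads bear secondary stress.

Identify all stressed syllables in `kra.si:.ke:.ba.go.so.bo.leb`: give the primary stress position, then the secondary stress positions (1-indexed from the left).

Parse left to right into iambic (σˈσ) feet: (kra.ˈsi:) (ke:.ˈba) (go.ˈso) (bo.ˈleb).
Foot heads (stressed positions): 2, 4, 6, 8.
End Rule Rightmost: primary stress on the rightmost head = syllable 8.
Secondary stress on 2, 4, 6: kra.ˌsi:.ke:.ˌba.go.ˌso.bo.ˈleb.

primary 8, secondary 2, 4, 6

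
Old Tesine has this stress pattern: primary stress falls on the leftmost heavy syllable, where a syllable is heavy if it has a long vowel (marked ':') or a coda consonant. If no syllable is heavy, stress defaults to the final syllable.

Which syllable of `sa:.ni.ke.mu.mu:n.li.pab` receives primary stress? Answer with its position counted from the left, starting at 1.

Weights: 1 sa: H, 2 ni L, 3 ke L, 4 mu L, 5 mu:n H, 6 li L, 7 pab H.
Heavy syllables in the domain: 1, 5, 7. The leftmost is syllable 1 (sa:).
Primary stress: syllable 1 → ˈsa:.ni.ke.mu.mu:n.li.pab.

1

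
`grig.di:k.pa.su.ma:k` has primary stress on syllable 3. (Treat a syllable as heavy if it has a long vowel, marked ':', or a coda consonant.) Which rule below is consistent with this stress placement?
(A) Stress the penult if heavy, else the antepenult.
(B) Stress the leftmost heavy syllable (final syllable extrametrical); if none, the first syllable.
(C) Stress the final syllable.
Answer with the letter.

Rule A → syllable 3 ✓.
Rule B → syllable 1 (observed: 3).
Rule C → syllable 5 (observed: 3).

A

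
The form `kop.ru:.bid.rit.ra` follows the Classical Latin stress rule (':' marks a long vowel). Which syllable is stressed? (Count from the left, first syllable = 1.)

Classical Latin: stress the penult if heavy (long vowel or closed), else the antepenult.
Weights: 3 bid H, 4 rit H, 5 ra L.
The penult (syllable 4, rit) is heavy, so it takes stress.
Stress on syllable 4: kop.ru:.bid.ˈrit.ra.

4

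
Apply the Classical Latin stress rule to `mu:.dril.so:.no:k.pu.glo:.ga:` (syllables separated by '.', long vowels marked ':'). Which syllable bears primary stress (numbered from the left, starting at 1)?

6

Classical Latin: stress the penult if heavy (long vowel or closed), else the antepenult.
Weights: 5 pu L, 6 glo: H, 7 ga: H.
The penult (syllable 6, glo:) is heavy, so it takes stress.
Stress on syllable 6: mu:.dril.so:.no:k.pu.ˈglo:.ga:.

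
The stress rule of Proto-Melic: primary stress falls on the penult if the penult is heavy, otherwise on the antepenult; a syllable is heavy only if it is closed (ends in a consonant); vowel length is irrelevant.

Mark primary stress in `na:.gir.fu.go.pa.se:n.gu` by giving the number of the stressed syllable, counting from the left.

Weights: 5 pa L, 6 se:n H, 7 gu L.
The penult (syllable 6, se:n) is heavy, so it takes stress.
Primary stress: syllable 6 → na:.gir.fu.go.pa.ˈse:n.gu.

6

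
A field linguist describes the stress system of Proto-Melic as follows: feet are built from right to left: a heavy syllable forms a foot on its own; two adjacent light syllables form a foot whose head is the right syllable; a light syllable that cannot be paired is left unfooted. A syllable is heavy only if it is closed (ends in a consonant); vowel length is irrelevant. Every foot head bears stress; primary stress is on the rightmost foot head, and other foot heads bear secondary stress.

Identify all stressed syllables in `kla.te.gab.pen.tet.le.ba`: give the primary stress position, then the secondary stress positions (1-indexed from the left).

Weights: 1 kla L, 2 te L, 3 gab H, 4 pen H, 5 tet H, 6 le L, 7 ba L.
Parse right to left (heavy = foot alone; LL = one foot; stranded L unfooted): (kla.ˈte) (ˈgab) (ˈpen) (ˈtet) (le.ˈba).
Foot heads: 2, 3, 4, 5, 7.
Primary stress on the rightmost head = syllable 7.
Secondary stress on 2, 3, 4, 5: kla.ˌte.ˌgab.ˌpen.ˌtet.le.ˈba.

primary 7, secondary 2, 3, 4, 5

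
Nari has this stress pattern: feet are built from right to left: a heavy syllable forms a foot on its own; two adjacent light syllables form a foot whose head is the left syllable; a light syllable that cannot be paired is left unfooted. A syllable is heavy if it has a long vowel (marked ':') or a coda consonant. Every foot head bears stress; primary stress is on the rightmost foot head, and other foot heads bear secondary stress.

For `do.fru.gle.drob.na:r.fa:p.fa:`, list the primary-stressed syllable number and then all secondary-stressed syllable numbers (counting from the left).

Weights: 1 do L, 2 fru L, 3 gle L, 4 drob H, 5 na:r H, 6 fa:p H, 7 fa: H.
Parse right to left (heavy = foot alone; LL = one foot; stranded L unfooted): do (ˈfru.gle) (ˈdrob) (ˈna:r) (ˈfa:p) (ˈfa:).
Foot heads: 2, 4, 5, 6, 7.
Primary stress on the rightmost head = syllable 7.
Secondary stress on 2, 4, 5, 6: do.ˌfru.gle.ˌdrob.ˌna:r.ˌfa:p.ˈfa:.

primary 7, secondary 2, 4, 5, 6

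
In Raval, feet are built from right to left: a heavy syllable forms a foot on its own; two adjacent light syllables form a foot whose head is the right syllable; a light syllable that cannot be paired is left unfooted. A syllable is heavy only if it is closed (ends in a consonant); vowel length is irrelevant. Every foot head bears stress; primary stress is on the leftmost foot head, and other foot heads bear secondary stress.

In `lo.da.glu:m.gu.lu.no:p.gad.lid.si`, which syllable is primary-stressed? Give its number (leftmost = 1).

Weights: 1 lo L, 2 da L, 3 glu:m H, 4 gu L, 5 lu L, 6 no:p H, 7 gad H, 8 lid H, 9 si L.
Parse right to left (heavy = foot alone; LL = one foot; stranded L unfooted): (lo.ˈda) (ˈglu:m) (gu.ˈlu) (ˈno:p) (ˈgad) (ˈlid) si.
Foot heads: 2, 3, 5, 6, 7, 8.
Primary stress on the leftmost head = syllable 2.
Primary stress: syllable 2 → lo.ˈda.glu:m.gu.lu.no:p.gad.lid.si.

2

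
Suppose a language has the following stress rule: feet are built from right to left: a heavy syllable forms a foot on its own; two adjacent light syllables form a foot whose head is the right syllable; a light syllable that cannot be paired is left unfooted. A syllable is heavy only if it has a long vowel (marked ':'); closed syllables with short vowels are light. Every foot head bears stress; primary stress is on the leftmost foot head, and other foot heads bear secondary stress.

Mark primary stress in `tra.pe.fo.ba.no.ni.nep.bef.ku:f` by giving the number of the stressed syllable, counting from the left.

Weights: 1 tra L, 2 pe L, 3 fo L, 4 ba L, 5 no L, 6 ni L, 7 nep L, 8 bef L, 9 ku:f H.
Parse right to left (heavy = foot alone; LL = one foot; stranded L unfooted): (tra.ˈpe) (fo.ˈba) (no.ˈni) (nep.ˈbef) (ˈku:f).
Foot heads: 2, 4, 6, 8, 9.
Primary stress on the leftmost head = syllable 2.
Primary stress: syllable 2 → tra.ˈpe.fo.ba.no.ni.nep.bef.ku:f.

2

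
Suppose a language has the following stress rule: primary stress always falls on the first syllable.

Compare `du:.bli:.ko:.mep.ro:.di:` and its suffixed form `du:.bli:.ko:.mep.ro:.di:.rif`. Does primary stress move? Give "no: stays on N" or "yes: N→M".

no: stays on 1

Base `du:.bli:.ko:.mep.ro:.di:` (6 syllables):
  The word has 6 syllables; the first syllable is syllable 1 (du:).
  → primary stress on syllable 1.
Suffixed `du:.bli:.ko:.mep.ro:.di:.rif` (7 syllables):
  The word has 7 syllables; the first syllable is syllable 1 (du:).
  → primary stress on syllable 1.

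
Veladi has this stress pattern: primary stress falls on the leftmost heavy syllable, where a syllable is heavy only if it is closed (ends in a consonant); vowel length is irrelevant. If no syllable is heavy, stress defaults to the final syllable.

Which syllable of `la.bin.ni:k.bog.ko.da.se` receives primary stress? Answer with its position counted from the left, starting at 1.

2

Weights: 1 la L, 2 bin H, 3 ni:k H, 4 bog H, 5 ko L, 6 da L, 7 se L.
Heavy syllables in the domain: 2, 3, 4. The leftmost is syllable 2 (bin).
Primary stress: syllable 2 → la.ˈbin.ni:k.bog.ko.da.se.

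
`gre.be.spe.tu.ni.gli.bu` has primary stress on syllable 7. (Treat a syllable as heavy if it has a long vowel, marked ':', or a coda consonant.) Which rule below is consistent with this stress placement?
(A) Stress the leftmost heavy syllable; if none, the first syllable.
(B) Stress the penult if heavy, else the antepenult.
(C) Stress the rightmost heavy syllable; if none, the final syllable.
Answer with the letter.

C

Rule A → syllable 1 (observed: 7).
Rule B → syllable 5 (observed: 7).
Rule C → syllable 7 ✓.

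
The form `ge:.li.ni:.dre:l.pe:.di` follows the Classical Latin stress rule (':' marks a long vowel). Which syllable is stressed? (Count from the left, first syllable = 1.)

5

Classical Latin: stress the penult if heavy (long vowel or closed), else the antepenult.
Weights: 4 dre:l H, 5 pe: H, 6 di L.
The penult (syllable 5, pe:) is heavy, so it takes stress.
Stress on syllable 5: ge:.li.ni:.dre:l.ˈpe:.di.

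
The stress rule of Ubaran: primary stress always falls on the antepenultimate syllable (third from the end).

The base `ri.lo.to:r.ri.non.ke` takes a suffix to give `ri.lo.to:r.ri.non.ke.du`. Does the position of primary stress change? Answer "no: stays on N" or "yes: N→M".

yes: 4→5

Base `ri.lo.to:r.ri.non.ke` (6 syllables):
  The word has 6 syllables; the antepenultimate syllable (third from the end) is syllable 4 (ri).
  → primary stress on syllable 4.
Suffixed `ri.lo.to:r.ri.non.ke.du` (7 syllables):
  The word has 7 syllables; the antepenultimate syllable (third from the end) is syllable 5 (non).
  → primary stress on syllable 5.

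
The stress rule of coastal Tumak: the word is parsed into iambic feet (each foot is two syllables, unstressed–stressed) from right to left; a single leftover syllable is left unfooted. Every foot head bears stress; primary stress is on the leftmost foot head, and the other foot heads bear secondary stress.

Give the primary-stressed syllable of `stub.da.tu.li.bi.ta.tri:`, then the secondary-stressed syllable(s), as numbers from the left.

primary 3, secondary 5, 7

Parse right to left into iambic (σˈσ) feet: stub (da.ˈtu) (li.ˈbi) (ta.ˈtri:). Syllable 1 is left unfooted.
Foot heads (stressed positions): 3, 5, 7.
End Rule Leftmost: primary stress on the leftmost head = syllable 3.
Secondary stress on 5, 7: stub.da.ˈtu.li.ˌbi.ta.ˌtri:.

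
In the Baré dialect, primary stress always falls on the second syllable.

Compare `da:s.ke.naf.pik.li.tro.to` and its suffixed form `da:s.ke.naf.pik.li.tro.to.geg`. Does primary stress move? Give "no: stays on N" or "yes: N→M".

no: stays on 2

Base `da:s.ke.naf.pik.li.tro.to` (7 syllables):
  The word has 7 syllables; the second syllable is syllable 2 (ke).
  → primary stress on syllable 2.
Suffixed `da:s.ke.naf.pik.li.tro.to.geg` (8 syllables):
  The word has 8 syllables; the second syllable is syllable 2 (ke).
  → primary stress on syllable 2.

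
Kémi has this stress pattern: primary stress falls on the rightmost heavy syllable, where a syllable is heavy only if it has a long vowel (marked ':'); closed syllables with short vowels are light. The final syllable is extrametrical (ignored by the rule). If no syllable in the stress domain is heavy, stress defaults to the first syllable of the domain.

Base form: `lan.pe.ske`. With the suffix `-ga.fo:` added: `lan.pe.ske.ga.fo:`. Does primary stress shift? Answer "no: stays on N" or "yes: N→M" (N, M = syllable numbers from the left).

no: stays on 1

Base `lan.pe.ske` (3 syllables):
  The final syllable (3, ske) is extrametrical; the stress domain is syllables 1–2.
  Weights: 1 lan L, 2 pe L.
  No heavy syllable in the domain; default to the first syllable of the domain = syllable 1.
  → primary stress on syllable 1.
Suffixed `lan.pe.ske.ga.fo:` (5 syllables):
  The final syllable (5, fo:) is extrametrical; the stress domain is syllables 1–4.
  Weights: 1 lan L, 2 pe L, 3 ske L, 4 ga L.
  No heavy syllable in the domain; default to the first syllable of the domain = syllable 1.
  → primary stress on syllable 1.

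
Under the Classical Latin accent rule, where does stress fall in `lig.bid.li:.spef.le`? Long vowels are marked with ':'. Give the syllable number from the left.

4

Classical Latin: stress the penult if heavy (long vowel or closed), else the antepenult.
Weights: 3 li: H, 4 spef H, 5 le L.
The penult (syllable 4, spef) is heavy, so it takes stress.
Stress on syllable 4: lig.bid.li:.ˈspef.le.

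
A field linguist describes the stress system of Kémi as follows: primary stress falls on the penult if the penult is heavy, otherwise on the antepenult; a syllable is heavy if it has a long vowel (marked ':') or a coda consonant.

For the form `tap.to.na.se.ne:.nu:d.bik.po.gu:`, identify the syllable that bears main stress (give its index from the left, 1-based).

Weights: 7 bik H, 8 po L, 9 gu: H.
The penult (syllable 8, po) is light, so stress falls on the antepenult (syllable 7, bik).
Primary stress: syllable 7 → tap.to.na.se.ne:.nu:d.ˈbik.po.gu:.

7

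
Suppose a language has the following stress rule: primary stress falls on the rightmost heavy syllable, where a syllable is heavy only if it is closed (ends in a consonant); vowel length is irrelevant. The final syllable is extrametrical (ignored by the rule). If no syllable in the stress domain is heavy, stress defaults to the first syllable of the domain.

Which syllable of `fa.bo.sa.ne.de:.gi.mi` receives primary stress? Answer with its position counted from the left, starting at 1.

The final syllable (7, mi) is extrametrical; the stress domain is syllables 1–6.
Weights: 1 fa L, 2 bo L, 3 sa L, 4 ne L, 5 de: L, 6 gi L.
No heavy syllable in the domain; default to the first syllable of the domain = syllable 1.
Primary stress: syllable 1 → ˈfa.bo.sa.ne.de:.gi.mi.

1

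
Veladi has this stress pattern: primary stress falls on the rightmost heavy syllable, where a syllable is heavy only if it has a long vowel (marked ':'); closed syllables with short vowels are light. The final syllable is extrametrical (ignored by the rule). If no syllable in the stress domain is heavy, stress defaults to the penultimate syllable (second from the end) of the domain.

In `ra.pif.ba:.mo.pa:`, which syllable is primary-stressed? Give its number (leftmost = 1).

The final syllable (5, pa:) is extrametrical; the stress domain is syllables 1–4.
Weights: 1 ra L, 2 pif L, 3 ba: H, 4 mo L.
Heavy syllables in the domain: 3. The rightmost is syllable 3 (ba:).
Primary stress: syllable 3 → ra.pif.ˈba:.mo.pa:.

3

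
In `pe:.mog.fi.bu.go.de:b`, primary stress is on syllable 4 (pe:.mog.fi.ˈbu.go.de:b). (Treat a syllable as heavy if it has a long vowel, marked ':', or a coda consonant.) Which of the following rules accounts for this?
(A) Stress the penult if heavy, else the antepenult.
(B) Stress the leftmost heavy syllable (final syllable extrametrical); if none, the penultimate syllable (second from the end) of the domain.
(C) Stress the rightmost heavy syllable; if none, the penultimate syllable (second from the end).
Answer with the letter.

A

Rule A → syllable 4 ✓.
Rule B → syllable 1 (observed: 4).
Rule C → syllable 6 (observed: 4).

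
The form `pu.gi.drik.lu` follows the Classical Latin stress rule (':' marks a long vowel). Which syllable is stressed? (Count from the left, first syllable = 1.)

Classical Latin: stress the penult if heavy (long vowel or closed), else the antepenult.
Weights: 2 gi L, 3 drik H, 4 lu L.
The penult (syllable 3, drik) is heavy, so it takes stress.
Stress on syllable 3: pu.gi.ˈdrik.lu.

3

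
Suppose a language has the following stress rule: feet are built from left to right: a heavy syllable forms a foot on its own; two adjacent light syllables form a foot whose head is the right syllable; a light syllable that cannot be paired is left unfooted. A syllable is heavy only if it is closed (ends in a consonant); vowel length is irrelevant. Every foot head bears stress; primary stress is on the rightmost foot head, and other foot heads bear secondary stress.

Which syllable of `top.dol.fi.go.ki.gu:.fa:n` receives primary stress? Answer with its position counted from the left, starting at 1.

7

Weights: 1 top H, 2 dol H, 3 fi L, 4 go L, 5 ki L, 6 gu: L, 7 fa:n H.
Parse left to right (heavy = foot alone; LL = one foot; stranded L unfooted): (ˈtop) (ˈdol) (fi.ˈgo) (ki.ˈgu:) (ˈfa:n).
Foot heads: 1, 2, 4, 6, 7.
Primary stress on the rightmost head = syllable 7.
Primary stress: syllable 7 → top.dol.fi.go.ki.gu:.ˈfa:n.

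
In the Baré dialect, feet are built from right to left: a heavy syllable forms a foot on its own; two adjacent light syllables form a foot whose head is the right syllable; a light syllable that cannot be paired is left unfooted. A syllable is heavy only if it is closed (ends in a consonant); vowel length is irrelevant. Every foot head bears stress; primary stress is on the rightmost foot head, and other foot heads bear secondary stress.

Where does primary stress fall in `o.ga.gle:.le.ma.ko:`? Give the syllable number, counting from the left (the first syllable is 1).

6

Weights: 1 o L, 2 ga L, 3 gle: L, 4 le L, 5 ma L, 6 ko: L.
Parse right to left (heavy = foot alone; LL = one foot; stranded L unfooted): (o.ˈga) (gle:.ˈle) (ma.ˈko:).
Foot heads: 2, 4, 6.
Primary stress on the rightmost head = syllable 6.
Primary stress: syllable 6 → o.ga.gle:.le.ma.ˈko:.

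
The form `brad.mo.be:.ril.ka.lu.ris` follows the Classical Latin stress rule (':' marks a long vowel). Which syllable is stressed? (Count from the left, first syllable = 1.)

5

Classical Latin: stress the penult if heavy (long vowel or closed), else the antepenult.
Weights: 5 ka L, 6 lu L, 7 ris H.
The penult (syllable 6, lu) is light, so stress falls on the antepenult (syllable 5, ka).
Stress on syllable 5: brad.mo.be:.ril.ˈka.lu.ris.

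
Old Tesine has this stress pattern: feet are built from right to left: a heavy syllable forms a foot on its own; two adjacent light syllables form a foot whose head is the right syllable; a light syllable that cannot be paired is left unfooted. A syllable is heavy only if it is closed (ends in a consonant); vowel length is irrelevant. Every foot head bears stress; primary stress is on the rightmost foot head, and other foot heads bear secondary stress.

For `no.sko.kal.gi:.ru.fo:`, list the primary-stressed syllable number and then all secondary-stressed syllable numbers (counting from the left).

primary 6, secondary 2, 3

Weights: 1 no L, 2 sko L, 3 kal H, 4 gi: L, 5 ru L, 6 fo: L.
Parse right to left (heavy = foot alone; LL = one foot; stranded L unfooted): (no.ˈsko) (ˈkal) gi: (ru.ˈfo:).
Foot heads: 2, 3, 6.
Primary stress on the rightmost head = syllable 6.
Secondary stress on 2, 3: no.ˌsko.ˌkal.gi:.ru.ˈfo:.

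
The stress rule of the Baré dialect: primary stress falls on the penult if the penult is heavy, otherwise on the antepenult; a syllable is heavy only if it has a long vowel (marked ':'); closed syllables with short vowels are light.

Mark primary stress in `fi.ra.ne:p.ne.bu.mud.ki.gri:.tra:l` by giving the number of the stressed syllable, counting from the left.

8

Weights: 7 ki L, 8 gri: H, 9 tra:l H.
The penult (syllable 8, gri:) is heavy, so it takes stress.
Primary stress: syllable 8 → fi.ra.ne:p.ne.bu.mud.ki.ˈgri:.tra:l.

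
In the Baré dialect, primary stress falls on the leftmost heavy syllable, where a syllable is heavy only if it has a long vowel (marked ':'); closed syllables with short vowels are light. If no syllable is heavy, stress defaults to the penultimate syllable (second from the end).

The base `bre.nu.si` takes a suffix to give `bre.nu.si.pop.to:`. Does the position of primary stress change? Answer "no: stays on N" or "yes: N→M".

Base `bre.nu.si` (3 syllables):
  Weights: 1 bre L, 2 nu L, 3 si L.
  No heavy syllable in the domain; default to the penultimate syllable (second from the end) = syllable 2.
  → primary stress on syllable 2.
Suffixed `bre.nu.si.pop.to:` (5 syllables):
  Weights: 1 bre L, 2 nu L, 3 si L, 4 pop L, 5 to: H.
  Heavy syllables in the domain: 5. The leftmost is syllable 5 (to:).
  → primary stress on syllable 5.

yes: 2→5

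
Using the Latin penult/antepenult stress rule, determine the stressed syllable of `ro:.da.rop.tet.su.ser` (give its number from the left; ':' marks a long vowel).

4

Classical Latin: stress the penult if heavy (long vowel or closed), else the antepenult.
Weights: 4 tet H, 5 su L, 6 ser H.
The penult (syllable 5, su) is light, so stress falls on the antepenult (syllable 4, tet).
Stress on syllable 4: ro:.da.rop.ˈtet.su.ser.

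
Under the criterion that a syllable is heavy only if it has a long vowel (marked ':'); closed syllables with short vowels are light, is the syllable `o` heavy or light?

light

`o`: short vowel, open (no coda). Short vowel → light.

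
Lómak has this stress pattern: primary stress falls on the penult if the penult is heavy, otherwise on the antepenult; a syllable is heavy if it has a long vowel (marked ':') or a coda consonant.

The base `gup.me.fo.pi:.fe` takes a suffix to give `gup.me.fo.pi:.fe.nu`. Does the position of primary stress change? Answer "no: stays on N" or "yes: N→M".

Base `gup.me.fo.pi:.fe` (5 syllables):
  Weights: 3 fo L, 4 pi: H, 5 fe L.
  The penult (syllable 4, pi:) is heavy, so it takes stress.
  → primary stress on syllable 4.
Suffixed `gup.me.fo.pi:.fe.nu` (6 syllables):
  Weights: 4 pi: H, 5 fe L, 6 nu L.
  The penult (syllable 5, fe) is light, so stress falls on the antepenult (syllable 4, pi:).
  → primary stress on syllable 4.

no: stays on 4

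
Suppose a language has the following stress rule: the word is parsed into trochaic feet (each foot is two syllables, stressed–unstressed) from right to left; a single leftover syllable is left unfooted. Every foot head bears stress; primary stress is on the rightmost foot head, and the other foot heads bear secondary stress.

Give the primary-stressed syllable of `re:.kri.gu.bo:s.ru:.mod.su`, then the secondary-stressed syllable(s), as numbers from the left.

Parse right to left into trochaic (ˈσσ) feet: re: (ˈkri.gu) (ˈbo:s.ru:) (ˈmod.su). Syllable 1 is left unfooted.
Foot heads (stressed positions): 2, 4, 6.
End Rule Rightmost: primary stress on the rightmost head = syllable 6.
Secondary stress on 2, 4: re:.ˌkri.gu.ˌbo:s.ru:.ˈmod.su.

primary 6, secondary 2, 4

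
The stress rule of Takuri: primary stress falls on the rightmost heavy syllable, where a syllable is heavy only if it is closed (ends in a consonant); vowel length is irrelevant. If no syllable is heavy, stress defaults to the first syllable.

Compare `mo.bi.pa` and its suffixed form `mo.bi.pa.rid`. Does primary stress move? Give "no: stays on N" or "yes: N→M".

yes: 1→4

Base `mo.bi.pa` (3 syllables):
  Weights: 1 mo L, 2 bi L, 3 pa L.
  No heavy syllable in the domain; default to the first syllable = syllable 1.
  → primary stress on syllable 1.
Suffixed `mo.bi.pa.rid` (4 syllables):
  Weights: 1 mo L, 2 bi L, 3 pa L, 4 rid H.
  Heavy syllables in the domain: 4. The rightmost is syllable 4 (rid).
  → primary stress on syllable 4.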